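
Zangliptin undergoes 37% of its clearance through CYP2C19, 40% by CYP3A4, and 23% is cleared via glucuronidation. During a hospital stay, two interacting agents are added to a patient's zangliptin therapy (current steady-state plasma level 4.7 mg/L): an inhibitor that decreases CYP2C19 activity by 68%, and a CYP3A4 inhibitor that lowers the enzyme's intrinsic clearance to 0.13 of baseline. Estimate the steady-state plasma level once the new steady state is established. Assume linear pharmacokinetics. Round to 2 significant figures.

The CYP2C19 pathway (37% of clearance) is reduced to 0.32× activity: 0.37 × 0.32 = 0.1184.
The CYP3A4 pathway (40% of clearance) drops to 0.13× activity: 0.4 × 0.13 = 0.052.
Non-CYP routes (23%) are unchanged.
Relative clearance = 0.1184 + 0.052 + 0.23 = 0.4004.
Dividing the baseline by the relative clearance: 4.7 / 0.4004 = 12 mg/L.

12 mg/L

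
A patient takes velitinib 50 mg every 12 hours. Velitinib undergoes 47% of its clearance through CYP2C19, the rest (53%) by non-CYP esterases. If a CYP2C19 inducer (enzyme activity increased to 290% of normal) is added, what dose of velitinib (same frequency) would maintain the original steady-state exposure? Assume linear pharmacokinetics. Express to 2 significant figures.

The CYP2C19 pathway (47% of clearance) is boosted to 2.9× activity: 0.47 × 2.9 = 1.363.
The remaining 53% of clearance is unaffected.
Relative clearance = 1.363 + 0.53 = 1.893.
Css,avg = (dose rate)/CL, so holding Css fixed requires dose ∝ CL: 50 × 1.893 = 95 mg.

95 mg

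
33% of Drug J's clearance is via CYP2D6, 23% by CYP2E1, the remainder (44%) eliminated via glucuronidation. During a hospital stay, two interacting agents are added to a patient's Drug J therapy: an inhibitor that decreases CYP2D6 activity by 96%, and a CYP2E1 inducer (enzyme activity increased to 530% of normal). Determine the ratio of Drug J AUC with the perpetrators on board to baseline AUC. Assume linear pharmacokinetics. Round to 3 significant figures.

0.598

CYP2D6: 0.33 × 0.04 = 0.0132
CYP2E1: 0.23 × 5.3 = 1.219
Other: 0.44 (unchanged)
New clearance relative to baseline: 0.0132 + 1.219 + 0.44 = 1.6722.
Because AUC varies inversely with clearance, the combined effect is 1 / 1.6722 = 0.598.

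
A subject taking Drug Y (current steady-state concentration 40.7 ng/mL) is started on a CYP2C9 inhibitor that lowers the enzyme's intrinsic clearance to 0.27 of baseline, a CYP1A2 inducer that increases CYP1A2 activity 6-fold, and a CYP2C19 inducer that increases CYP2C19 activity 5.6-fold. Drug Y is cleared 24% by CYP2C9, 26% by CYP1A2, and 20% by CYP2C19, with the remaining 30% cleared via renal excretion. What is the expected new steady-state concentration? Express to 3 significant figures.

The CYP2C9 pathway (24% of clearance) is reduced to 0.27× activity: 0.24 × 0.27 = 0.0648.
The CYP1A2 pathway (26% of clearance) rises to 6× activity: 0.26 × 6 = 1.56.
The CYP2C19 pathway (20% of clearance) is boosted to 5.6× activity: 0.2 × 5.6 = 1.12.
Non-CYP routes (30%) are unchanged.
CL_new/CL_old = 0.0648 + 1.56 + 1.12 + 0.3 = 3.0448.
Dividing the baseline by the relative clearance: 40.7 / 3.0448 = 13.4 ng/mL.

13.4 ng/mL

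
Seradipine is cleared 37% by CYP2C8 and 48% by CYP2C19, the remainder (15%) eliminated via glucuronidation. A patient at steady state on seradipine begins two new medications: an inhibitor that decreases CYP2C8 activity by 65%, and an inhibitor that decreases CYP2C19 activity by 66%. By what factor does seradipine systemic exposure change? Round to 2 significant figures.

2.3

CYP2C8: 0.37 × 0.35 = 0.1295
CYP2C19: 0.48 × 0.34 = 0.1632
Other: 0.15 (unchanged)
Relative clearance = 0.1295 + 0.1632 + 0.15 = 0.4427.
Because systemic exposure varies inversely with clearance, the combined effect is 1 / 0.4427 = 2.3.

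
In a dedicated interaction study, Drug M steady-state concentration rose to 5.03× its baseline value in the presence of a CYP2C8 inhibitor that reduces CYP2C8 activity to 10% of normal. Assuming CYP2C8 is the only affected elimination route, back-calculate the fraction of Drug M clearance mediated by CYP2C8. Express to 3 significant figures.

0.890

Let fm be the CYP2C8 fraction. New clearance relative to baseline = fm × 0.1 + (1 − fm).
Steady-state concentration ratio = 1 / (new CL fraction), so new CL fraction = 1 / 5.03 = 0.1988.
fm × 0.1 + 1 − fm = 0.1988  ⇒  fm × (0.1 − 1) = −0.8012  ⇒  fm = 0.890.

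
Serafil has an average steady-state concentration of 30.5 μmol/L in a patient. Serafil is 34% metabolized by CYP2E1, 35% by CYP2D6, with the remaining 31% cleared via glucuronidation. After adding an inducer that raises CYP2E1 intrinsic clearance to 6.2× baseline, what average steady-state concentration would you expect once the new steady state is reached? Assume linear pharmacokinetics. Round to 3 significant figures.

CYP2E1: 0.34 × 6.2 = 2.108
CYP2D6: 0.35 (unchanged)
Other: 0.31 (unchanged)
CL_new/CL_old = 2.108 + 0.35 + 0.31 = 2.768.
New average steady-state concentration = baseline ÷ relative clearance = 30.5 / 2.768 = 11.0 μmol/L.

11.0 μmol/L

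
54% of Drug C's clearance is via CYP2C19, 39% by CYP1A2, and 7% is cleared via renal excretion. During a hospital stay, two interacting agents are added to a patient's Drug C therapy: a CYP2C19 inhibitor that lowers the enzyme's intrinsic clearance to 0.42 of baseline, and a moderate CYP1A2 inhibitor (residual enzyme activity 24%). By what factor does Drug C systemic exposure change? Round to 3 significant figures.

2.56

The CYP2C19 pathway (54% of clearance) falls to 0.42× activity: 0.54 × 0.42 = 0.2268.
The CYP1A2 pathway (39% of clearance) drops to 0.24× activity: 0.39 × 0.24 = 0.0936.
The remaining 7% of clearance is unaffected.
CL_new/CL_old = 0.2268 + 0.0936 + 0.07 = 0.3904.
Net systemic exposure ratio = 1 / 0.3904 = 2.56.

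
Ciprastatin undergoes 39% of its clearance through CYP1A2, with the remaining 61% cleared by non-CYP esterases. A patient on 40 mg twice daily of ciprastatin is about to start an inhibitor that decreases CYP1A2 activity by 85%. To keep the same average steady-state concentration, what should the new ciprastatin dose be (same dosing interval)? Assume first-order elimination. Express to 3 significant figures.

The CYP1A2 pathway (39% of clearance) falls to 0.15× activity: 0.39 × 0.15 = 0.0585.
The remaining 61% of clearance is unaffected.
CL_new/CL_old = 0.0585 + 0.61 = 0.6685.
Exposure is unchanged when dose changes in proportion to clearance. New dose = 40 mg × 0.6685 = 26.7 mg.

26.7 mg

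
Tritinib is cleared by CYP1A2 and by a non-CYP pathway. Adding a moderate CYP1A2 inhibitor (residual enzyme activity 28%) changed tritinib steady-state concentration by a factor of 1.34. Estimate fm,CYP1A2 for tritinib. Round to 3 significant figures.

0.352

CL'/CL = 1 / 1.34 = 0.7463
0.28·fm + (1 − fm) = 0.7463
fm = (0.7463 − 1) / (0.28 − 1) = 0.352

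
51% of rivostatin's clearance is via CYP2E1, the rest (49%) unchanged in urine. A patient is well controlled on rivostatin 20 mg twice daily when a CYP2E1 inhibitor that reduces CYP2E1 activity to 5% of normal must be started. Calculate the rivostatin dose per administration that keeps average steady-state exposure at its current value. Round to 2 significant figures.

CYP2E1: 0.51 × 0.05 = 0.0255
Other: 0.49 (unchanged)
Relative clearance = 0.0255 + 0.49 = 0.5155.
To maintain the same steady-state level, dose must scale with clearance: new dose = 20 × 0.5155 = 10 mg.

10 mg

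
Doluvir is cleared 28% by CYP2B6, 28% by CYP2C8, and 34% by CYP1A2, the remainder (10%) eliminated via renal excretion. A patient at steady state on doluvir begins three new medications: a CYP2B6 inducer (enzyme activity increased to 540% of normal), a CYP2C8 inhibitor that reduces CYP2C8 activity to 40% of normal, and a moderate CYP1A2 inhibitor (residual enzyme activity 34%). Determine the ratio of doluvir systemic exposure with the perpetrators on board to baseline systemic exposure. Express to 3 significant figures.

0.544

CYP2B6: 0.28 × 5.4 = 1.512
CYP2C8: 0.28 × 0.4 = 0.112
CYP1A2: 0.34 × 0.34 = 0.1156
Other: 0.1 (unchanged)
Relative clearance = 1.512 + 0.112 + 0.1156 + 0.1 = 1.8396.
Because systemic exposure varies inversely with clearance, the combined effect is 1 / 1.8396 = 0.544.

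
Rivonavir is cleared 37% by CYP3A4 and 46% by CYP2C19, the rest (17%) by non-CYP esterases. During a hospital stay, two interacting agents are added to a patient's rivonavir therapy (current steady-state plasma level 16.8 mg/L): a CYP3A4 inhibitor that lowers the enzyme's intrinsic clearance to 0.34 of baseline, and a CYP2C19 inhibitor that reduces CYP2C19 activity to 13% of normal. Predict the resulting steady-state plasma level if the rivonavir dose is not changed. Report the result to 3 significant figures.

The CYP3A4 pathway (37% of clearance) drops to 0.34× activity: 0.37 × 0.34 = 0.1258.
The CYP2C19 pathway (46% of clearance) drops to 0.13× activity: 0.46 × 0.13 = 0.0598.
The remaining 17% of clearance is unaffected.
New clearance relative to baseline: 0.1258 + 0.0598 + 0.17 = 0.3556.
Dividing the baseline by the relative clearance: 16.8 / 0.3556 = 47.2 mg/L.

47.2 mg/L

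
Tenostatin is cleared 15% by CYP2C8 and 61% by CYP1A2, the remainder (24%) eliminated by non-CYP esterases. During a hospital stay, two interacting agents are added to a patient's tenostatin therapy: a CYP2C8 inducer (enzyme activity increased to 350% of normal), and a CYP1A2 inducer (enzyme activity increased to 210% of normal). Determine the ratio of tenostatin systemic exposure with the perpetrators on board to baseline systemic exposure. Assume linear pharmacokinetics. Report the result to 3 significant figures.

0.489

The CYP2C8 pathway (15% of clearance) rises to 3.5× activity: 0.15 × 3.5 = 0.525.
The CYP1A2 pathway (61% of clearance) is boosted to 2.1× activity: 0.61 × 2.1 = 1.281.
Non-CYP routes (24%) are unchanged.
New clearance relative to baseline: 0.525 + 1.281 + 0.24 = 2.046.
Net systemic exposure ratio = 1 / 2.046 = 0.489.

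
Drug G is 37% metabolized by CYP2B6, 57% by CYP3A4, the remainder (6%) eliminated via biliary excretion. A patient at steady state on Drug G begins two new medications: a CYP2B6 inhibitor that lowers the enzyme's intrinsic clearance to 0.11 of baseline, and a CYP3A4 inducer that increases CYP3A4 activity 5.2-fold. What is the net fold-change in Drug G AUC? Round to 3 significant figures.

0.326

The CYP2B6 pathway (37% of clearance) falls to 0.11× activity: 0.37 × 0.11 = 0.0407.
The CYP3A4 pathway (57% of clearance) is boosted to 5.2× activity: 0.57 × 5.2 = 2.964.
Non-CYP routes (6%) are unchanged.
CL_new/CL_old = 0.0407 + 2.964 + 0.06 = 3.0647.
AUC ∝ 1/CL: fold-change = 1 / 3.0647 = 0.326.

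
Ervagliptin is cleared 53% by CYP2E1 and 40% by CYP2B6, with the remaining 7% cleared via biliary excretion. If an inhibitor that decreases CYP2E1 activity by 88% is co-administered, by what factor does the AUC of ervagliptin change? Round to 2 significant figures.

1.9

CYP2E1: 0.53 × 0.12 = 0.0636
CYP2B6: 0.4 (unchanged)
Other: 0.07 (unchanged)
Relative clearance = 0.0636 + 0.4 + 0.07 = 0.5336.
AUC ratio = CL_old/CL_new = 1 / 0.5336 = 1.9.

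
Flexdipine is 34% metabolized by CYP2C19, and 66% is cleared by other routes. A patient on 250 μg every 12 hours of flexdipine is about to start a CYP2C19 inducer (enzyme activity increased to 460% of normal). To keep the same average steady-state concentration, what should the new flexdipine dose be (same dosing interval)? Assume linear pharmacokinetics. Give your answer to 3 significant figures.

The CYP2C19 pathway (34% of clearance) is boosted to 4.6× activity: 0.34 × 4.6 = 1.564.
The remaining 66% of clearance is unaffected.
New clearance relative to baseline: 1.564 + 0.66 = 2.224.
To maintain the same steady-state level, dose must scale with clearance: new dose = 250 × 2.224 = 556 μg.

556 μg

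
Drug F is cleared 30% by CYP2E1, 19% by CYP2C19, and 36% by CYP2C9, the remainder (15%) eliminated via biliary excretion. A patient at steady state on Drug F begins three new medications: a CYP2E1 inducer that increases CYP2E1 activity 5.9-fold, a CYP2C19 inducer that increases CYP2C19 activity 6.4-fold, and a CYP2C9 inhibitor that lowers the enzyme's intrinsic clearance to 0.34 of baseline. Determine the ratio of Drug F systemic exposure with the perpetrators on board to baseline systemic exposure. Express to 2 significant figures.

The CYP2E1 pathway (30% of clearance) increases to 5.9× activity: 0.3 × 5.9 = 1.77.
The CYP2C19 pathway (19% of clearance) increases to 6.4× activity: 0.19 × 6.4 = 1.216.
The CYP2C9 pathway (36% of clearance) falls to 0.34× activity: 0.36 × 0.34 = 0.1224.
The remaining 15% of clearance is unaffected.
CL_new/CL_old = 1.77 + 1.216 + 0.1224 + 0.15 = 3.2584.
Net systemic exposure ratio = 1 / 3.2584 = 0.31.

0.31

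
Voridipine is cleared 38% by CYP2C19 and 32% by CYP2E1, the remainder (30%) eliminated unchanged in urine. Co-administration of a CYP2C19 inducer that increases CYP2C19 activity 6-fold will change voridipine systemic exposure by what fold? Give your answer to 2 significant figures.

The CYP2C19 pathway (38% of clearance) is boosted to 6× activity: 0.38 × 6 = 2.28.
CYP2E1 (32%) and the residual 30% are unaffected.
CL_new/CL_old = 2.28 + 0.32 + 0.3 = 2.9.
Systemic exposure is inversely proportional to clearance, so the fold-change is 1 / 2.9 = 0.34.

0.34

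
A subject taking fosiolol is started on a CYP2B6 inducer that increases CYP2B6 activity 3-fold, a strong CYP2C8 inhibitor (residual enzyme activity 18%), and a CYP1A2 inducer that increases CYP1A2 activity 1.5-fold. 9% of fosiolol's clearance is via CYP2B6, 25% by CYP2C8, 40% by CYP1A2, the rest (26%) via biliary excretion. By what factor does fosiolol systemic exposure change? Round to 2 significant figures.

CYP2B6: 0.09 × 3 = 0.27
CYP2C8: 0.25 × 0.18 = 0.045
CYP1A2: 0.4 × 1.5 = 0.6
Other: 0.26 (unchanged)
Relative clearance = 0.27 + 0.045 + 0.6 + 0.26 = 1.175.
Systemic exposure ∝ 1/CL: fold-change = 1 / 1.175 = 0.85.

0.85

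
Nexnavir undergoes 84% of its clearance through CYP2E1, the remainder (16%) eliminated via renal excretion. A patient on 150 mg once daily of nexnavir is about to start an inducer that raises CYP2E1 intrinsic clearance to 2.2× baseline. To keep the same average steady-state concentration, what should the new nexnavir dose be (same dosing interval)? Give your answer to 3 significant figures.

The CYP2E1 pathway (84% of clearance) is boosted to 2.2× activity: 0.84 × 2.2 = 1.848.
The remaining 16% of clearance is unaffected.
CL_new/CL_old = 1.848 + 0.16 = 2.008.
To maintain the same steady-state level, dose must scale with clearance: new dose = 150 × 2.008 = 301 mg.

301 mg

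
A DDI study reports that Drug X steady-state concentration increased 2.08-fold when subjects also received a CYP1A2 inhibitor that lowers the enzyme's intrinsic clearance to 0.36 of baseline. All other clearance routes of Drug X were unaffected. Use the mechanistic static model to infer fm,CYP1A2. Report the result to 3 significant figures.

CL'/CL = 1 / 2.08 = 0.4808
0.36·fm + (1 − fm) = 0.4808
fm = (0.4808 − 1) / (0.36 − 1) = 0.811

0.811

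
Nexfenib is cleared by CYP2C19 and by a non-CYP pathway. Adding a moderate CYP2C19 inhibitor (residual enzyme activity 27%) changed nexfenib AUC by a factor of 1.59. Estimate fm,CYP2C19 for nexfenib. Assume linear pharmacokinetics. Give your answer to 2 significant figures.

0.51

Let x = fm,CYP2C19. Because AUC ∝ 1/CL, relative clearance fell to 1/1.59 = 0.6289.
Only the CYP2C19 route changed, so 0.6289 = x·0.27 + (1 − x), giving x = 0.51.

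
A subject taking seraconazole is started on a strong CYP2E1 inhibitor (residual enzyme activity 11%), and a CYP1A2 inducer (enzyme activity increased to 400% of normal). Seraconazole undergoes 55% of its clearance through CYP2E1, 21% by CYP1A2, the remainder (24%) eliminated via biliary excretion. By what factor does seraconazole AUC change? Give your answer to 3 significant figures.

The CYP2E1 pathway (55% of clearance) drops to 0.11× activity: 0.55 × 0.11 = 0.0605.
The CYP1A2 pathway (21% of clearance) rises to 4× activity: 0.21 × 4 = 0.84.
Non-CYP routes (24%) are unchanged.
CL_new/CL_old = 0.0605 + 0.84 + 0.24 = 1.1405.
AUC ∝ 1/CL: fold-change = 1 / 1.1405 = 0.877.

0.877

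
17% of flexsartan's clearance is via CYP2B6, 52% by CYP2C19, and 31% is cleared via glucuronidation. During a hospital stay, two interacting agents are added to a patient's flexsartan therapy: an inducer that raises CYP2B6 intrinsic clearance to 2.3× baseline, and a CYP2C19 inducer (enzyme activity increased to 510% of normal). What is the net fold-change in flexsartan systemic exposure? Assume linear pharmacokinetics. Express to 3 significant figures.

The CYP2B6 pathway (17% of clearance) increases to 2.3× activity: 0.17 × 2.3 = 0.391.
The CYP2C19 pathway (52% of clearance) is boosted to 5.1× activity: 0.52 × 5.1 = 2.652.
The remaining 31% of clearance is unaffected.
Relative clearance = 0.391 + 2.652 + 0.31 = 3.353.
Systemic exposure ∝ 1/CL: fold-change = 1 / 3.353 = 0.298.

0.298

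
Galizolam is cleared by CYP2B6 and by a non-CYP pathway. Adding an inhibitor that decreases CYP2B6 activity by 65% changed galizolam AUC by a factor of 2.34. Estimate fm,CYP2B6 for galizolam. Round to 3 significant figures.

CL'/CL = 1 / 2.34 = 0.4274
0.35·fm + (1 − fm) = 0.4274
fm = (0.4274 − 1) / (0.35 − 1) = 0.881

0.881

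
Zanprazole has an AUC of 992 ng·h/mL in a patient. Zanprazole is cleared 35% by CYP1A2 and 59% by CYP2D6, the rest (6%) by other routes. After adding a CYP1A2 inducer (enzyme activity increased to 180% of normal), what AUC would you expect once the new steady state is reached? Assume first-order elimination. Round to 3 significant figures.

The CYP1A2 pathway (35% of clearance) is boosted to 1.8× activity: 0.35 × 1.8 = 0.63.
CYP2D6 (59%) and the residual 6% are unaffected.
New clearance relative to baseline: 0.63 + 0.59 + 0.06 = 1.28.
AUC ∝ 1/CL, so new value = 992 / 1.28 = 775 ng·h/mL.

775 ng·h/mL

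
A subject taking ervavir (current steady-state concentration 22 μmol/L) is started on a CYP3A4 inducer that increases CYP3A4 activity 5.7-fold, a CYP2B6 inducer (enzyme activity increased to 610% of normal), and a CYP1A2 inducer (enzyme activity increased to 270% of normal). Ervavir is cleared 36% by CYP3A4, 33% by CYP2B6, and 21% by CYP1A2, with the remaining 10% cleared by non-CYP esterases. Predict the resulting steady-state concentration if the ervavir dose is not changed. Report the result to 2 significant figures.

4.6 μmol/L

The CYP3A4 pathway (36% of clearance) rises to 5.7× activity: 0.36 × 5.7 = 2.052.
The CYP2B6 pathway (33% of clearance) is boosted to 6.1× activity: 0.33 × 6.1 = 2.013.
The CYP1A2 pathway (21% of clearance) increases to 2.7× activity: 0.21 × 2.7 = 0.567.
Non-CYP routes (10%) are unchanged.
CL_new/CL_old = 2.052 + 2.013 + 0.567 + 0.1 = 4.732.
New steady-state concentration = 22 / 4.732 = 4.6 μmol/L (concentration scales inversely with clearance).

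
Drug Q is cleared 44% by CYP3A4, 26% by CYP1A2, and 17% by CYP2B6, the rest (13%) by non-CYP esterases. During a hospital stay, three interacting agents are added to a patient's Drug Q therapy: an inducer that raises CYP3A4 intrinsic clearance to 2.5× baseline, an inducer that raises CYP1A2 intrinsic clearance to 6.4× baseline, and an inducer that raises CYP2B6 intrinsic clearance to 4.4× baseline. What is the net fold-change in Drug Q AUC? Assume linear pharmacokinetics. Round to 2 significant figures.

0.27

The CYP3A4 pathway (44% of clearance) is boosted to 2.5× activity: 0.44 × 2.5 = 1.1.
The CYP1A2 pathway (26% of clearance) is boosted to 6.4× activity: 0.26 × 6.4 = 1.664.
The CYP2B6 pathway (17% of clearance) is boosted to 4.4× activity: 0.17 × 4.4 = 0.748.
The remaining 13% of clearance is unaffected.
CL_new/CL_old = 1.1 + 1.664 + 0.748 + 0.13 = 3.642.
Because AUC varies inversely with clearance, the combined effect is 1 / 3.642 = 0.27.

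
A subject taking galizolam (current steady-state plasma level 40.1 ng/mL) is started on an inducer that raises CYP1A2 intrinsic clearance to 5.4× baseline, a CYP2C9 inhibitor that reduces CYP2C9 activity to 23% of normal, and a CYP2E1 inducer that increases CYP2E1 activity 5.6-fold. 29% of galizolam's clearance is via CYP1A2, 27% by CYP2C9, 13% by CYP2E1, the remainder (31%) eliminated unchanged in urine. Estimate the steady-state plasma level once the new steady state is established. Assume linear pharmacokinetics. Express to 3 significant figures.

15.0 ng/mL

CYP1A2: 0.29 × 5.4 = 1.566
CYP2C9: 0.27 × 0.23 = 0.0621
CYP2E1: 0.13 × 5.6 = 0.728
Other: 0.31 (unchanged)
CL_new/CL_old = 1.566 + 0.0621 + 0.728 + 0.31 = 2.6661.
Steady-state plasma level ∝ 1/CL: new value = 40.1 / 2.6661 = 15.0 ng/mL.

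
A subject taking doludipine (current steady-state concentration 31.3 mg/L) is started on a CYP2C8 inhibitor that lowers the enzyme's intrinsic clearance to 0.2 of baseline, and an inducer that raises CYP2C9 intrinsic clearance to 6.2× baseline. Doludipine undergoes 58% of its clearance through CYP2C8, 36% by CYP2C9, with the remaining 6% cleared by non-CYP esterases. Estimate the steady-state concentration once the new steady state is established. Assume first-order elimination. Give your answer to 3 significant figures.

13.0 mg/L

The CYP2C8 pathway (58% of clearance) drops to 0.2× activity: 0.58 × 0.2 = 0.116.
The CYP2C9 pathway (36% of clearance) increases to 6.2× activity: 0.36 × 6.2 = 2.232.
Non-CYP routes (6%) are unchanged.
New clearance relative to baseline: 0.116 + 2.232 + 0.06 = 2.408.
Steady-state concentration ∝ 1/CL: new value = 31.3 / 2.408 = 13.0 mg/L.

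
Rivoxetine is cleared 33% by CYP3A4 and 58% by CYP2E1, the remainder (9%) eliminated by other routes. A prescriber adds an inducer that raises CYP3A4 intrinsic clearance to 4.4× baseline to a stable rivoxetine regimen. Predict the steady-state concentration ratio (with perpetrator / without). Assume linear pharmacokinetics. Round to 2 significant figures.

0.47

The CYP3A4 pathway (33% of clearance) is boosted to 4.4× activity: 0.33 × 4.4 = 1.452.
CYP2E1 (58%) and the residual 9% are unaffected.
CL_new/CL_old = 1.452 + 0.58 + 0.09 = 2.122.
Since steady-state concentration ∝ 1/CL, the ratio is 1 / 2.122 = 0.47.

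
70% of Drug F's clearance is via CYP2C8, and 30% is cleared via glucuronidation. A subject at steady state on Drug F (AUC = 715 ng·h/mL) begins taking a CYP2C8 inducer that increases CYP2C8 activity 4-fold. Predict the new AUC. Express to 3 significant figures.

CYP2C8: 0.7 × 4 = 2.8
Other: 0.3 (unchanged)
CL_new/CL_old = 2.8 + 0.3 = 3.1.
AUC ∝ 1/CL, so new value = 715 / 3.1 = 231 ng·h/mL.

231 ng·h/mL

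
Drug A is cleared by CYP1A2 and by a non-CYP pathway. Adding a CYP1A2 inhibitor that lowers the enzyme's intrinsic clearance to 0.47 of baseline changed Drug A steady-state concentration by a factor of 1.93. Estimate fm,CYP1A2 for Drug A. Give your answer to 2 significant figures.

CL'/CL = 1 / 1.93 = 0.5181
0.47·fm + (1 − fm) = 0.5181
fm = (0.5181 − 1) / (0.47 − 1) = 0.91

0.91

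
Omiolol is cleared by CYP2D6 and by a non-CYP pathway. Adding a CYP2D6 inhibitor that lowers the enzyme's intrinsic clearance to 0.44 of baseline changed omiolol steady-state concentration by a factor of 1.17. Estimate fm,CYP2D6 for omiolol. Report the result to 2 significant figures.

CL'/CL = 1 / 1.17 = 0.8547
0.44·fm + (1 − fm) = 0.8547
fm = (0.8547 − 1) / (0.44 − 1) = 0.26

0.26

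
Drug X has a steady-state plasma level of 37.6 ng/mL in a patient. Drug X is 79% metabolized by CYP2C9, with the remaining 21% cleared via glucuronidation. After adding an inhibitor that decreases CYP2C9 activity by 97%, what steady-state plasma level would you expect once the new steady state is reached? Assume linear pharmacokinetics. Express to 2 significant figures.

The CYP2C9 pathway (79% of clearance) is reduced to 0.03× activity: 0.79 × 0.03 = 0.0237.
Non-CYP routes (21%) are unchanged.
New clearance relative to baseline: 0.0237 + 0.21 = 0.2337.
Steady-state plasma level ∝ 1/CL, so new value = 37.6 / 0.2337 = 1.6 × 10² ng/mL.

1.6 × 10² ng/mL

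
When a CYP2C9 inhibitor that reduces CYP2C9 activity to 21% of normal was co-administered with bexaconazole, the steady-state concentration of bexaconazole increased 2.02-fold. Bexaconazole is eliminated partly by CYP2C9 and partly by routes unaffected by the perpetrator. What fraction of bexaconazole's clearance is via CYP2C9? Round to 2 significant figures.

Call the CYP2C9 fraction fm. After the interaction, CL_new/CL_old = fm × 0.21 + (1 − fm).
Steady-state concentration ratio = 1 / (new CL fraction), so new CL fraction = 1 / 2.02 = 0.495.
fm × 0.21 + 1 − fm = 0.495  ⇒  fm × (0.21 − 1) = −0.505  ⇒  fm = 0.64.

0.64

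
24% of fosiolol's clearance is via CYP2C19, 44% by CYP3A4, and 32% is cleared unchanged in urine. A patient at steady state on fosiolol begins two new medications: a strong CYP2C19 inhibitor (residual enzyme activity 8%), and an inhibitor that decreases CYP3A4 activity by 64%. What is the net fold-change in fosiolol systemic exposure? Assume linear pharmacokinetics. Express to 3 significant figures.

The CYP2C19 pathway (24% of clearance) is reduced to 0.08× activity: 0.24 × 0.08 = 0.0192.
The CYP3A4 pathway (44% of clearance) drops to 0.36× activity: 0.44 × 0.36 = 0.1584.
The remaining 32% of clearance is unaffected.
New clearance relative to baseline: 0.0192 + 0.1584 + 0.32 = 0.4976.
Because systemic exposure varies inversely with clearance, the combined effect is 1 / 0.4976 = 2.01.

2.01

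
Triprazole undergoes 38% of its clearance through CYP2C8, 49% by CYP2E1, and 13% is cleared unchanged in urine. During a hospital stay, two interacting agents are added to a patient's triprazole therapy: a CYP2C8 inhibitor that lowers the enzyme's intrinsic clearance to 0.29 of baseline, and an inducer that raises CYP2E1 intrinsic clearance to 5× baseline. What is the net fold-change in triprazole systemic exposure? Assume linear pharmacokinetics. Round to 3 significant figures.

0.372

The CYP2C8 pathway (38% of clearance) drops to 0.29× activity: 0.38 × 0.29 = 0.1102.
The CYP2E1 pathway (49% of clearance) rises to 5× activity: 0.49 × 5 = 2.45.
The remaining 13% of clearance is unaffected.
Relative clearance = 0.1102 + 2.45 + 0.13 = 2.6902.
Net systemic exposure ratio = 1 / 2.6902 = 0.372.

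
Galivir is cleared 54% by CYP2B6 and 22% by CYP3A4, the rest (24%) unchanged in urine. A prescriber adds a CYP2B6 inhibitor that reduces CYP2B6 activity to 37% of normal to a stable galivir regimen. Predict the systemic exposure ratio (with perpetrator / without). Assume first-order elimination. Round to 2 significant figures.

The CYP2B6 pathway (54% of clearance) drops to 0.37× activity: 0.54 × 0.37 = 0.1998.
CYP3A4 (22%) and the residual 24% are unaffected.
New clearance relative to baseline: 0.1998 + 0.22 + 0.24 = 0.6598.
Systemic exposure ratio = CL_old/CL_new = 1 / 0.6598 = 1.5.

1.5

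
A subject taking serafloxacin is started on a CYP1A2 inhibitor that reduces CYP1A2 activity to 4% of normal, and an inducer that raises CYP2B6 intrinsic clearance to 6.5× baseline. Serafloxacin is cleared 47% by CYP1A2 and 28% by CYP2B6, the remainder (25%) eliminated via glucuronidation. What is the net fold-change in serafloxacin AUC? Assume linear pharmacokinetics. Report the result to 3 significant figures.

0.479

CYP1A2: 0.47 × 0.04 = 0.0188
CYP2B6: 0.28 × 6.5 = 1.82
Other: 0.25 (unchanged)
New clearance relative to baseline: 0.0188 + 1.82 + 0.25 = 2.0888.
Because AUC varies inversely with clearance, the combined effect is 1 / 2.0888 = 0.479.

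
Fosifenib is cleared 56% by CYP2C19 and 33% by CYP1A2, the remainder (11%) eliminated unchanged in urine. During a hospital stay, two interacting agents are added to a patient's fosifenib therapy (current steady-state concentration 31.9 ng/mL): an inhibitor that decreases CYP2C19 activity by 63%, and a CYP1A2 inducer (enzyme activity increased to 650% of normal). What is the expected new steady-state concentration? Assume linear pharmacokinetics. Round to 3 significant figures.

The CYP2C19 pathway (56% of clearance) drops to 0.37× activity: 0.56 × 0.37 = 0.2072.
The CYP1A2 pathway (33% of clearance) is boosted to 6.5× activity: 0.33 × 6.5 = 2.145.
Non-CYP routes (11%) are unchanged.
New clearance relative to baseline: 0.2072 + 2.145 + 0.11 = 2.4622.
Dividing the baseline by the relative clearance: 31.9 / 2.4622 = 13.0 ng/mL.

13.0 ng/mL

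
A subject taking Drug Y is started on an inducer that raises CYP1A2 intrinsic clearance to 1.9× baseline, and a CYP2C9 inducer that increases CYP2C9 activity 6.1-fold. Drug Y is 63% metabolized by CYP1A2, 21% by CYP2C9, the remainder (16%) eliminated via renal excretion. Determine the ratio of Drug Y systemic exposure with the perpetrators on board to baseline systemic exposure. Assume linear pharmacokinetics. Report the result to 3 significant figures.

0.379

The CYP1A2 pathway (63% of clearance) is boosted to 1.9× activity: 0.63 × 1.9 = 1.197.
The CYP2C9 pathway (21% of clearance) is boosted to 6.1× activity: 0.21 × 6.1 = 1.281.
The remaining 16% of clearance is unaffected.
CL_new/CL_old = 1.197 + 1.281 + 0.16 = 2.638.
Systemic exposure ∝ 1/CL: fold-change = 1 / 2.638 = 0.379.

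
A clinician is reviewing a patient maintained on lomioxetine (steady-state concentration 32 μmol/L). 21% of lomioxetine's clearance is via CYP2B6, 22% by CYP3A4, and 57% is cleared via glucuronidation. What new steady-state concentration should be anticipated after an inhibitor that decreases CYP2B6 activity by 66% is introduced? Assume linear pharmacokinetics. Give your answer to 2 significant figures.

The CYP2B6 pathway (21% of clearance) drops to 0.34× activity: 0.21 × 0.34 = 0.0714.
CYP3A4 (22%) and the residual 57% are unaffected.
Relative clearance = 0.0714 + 0.22 + 0.57 = 0.8614.
With dosing unchanged, steady-state concentration scales as 1/CL: 32 / 0.8614 = 37 μmol/L.

37 μmol/L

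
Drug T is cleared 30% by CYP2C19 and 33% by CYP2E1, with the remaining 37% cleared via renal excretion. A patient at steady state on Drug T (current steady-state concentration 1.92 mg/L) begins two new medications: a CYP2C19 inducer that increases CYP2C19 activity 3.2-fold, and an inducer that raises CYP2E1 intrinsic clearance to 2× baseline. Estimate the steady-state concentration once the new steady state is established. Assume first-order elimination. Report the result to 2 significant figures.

The CYP2C19 pathway (30% of clearance) increases to 3.2× activity: 0.3 × 3.2 = 0.96.
The CYP2E1 pathway (33% of clearance) increases to 2× activity: 0.33 × 2 = 0.66.
The remaining 37% of clearance is unaffected.
CL_new/CL_old = 0.96 + 0.66 + 0.37 = 1.99.
Dividing the baseline by the relative clearance: 1.92 / 1.99 = 0.96 mg/L.

0.96 mg/L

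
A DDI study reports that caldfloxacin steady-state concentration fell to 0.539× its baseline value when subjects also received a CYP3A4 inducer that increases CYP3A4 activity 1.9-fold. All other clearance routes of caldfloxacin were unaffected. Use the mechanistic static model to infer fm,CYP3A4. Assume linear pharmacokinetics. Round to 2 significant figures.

CL'/CL = 1 / 0.539 = 1.855
1.9·fm + (1 − fm) = 1.855
fm = (1.855 − 1) / (1.9 − 1) = 0.95

0.95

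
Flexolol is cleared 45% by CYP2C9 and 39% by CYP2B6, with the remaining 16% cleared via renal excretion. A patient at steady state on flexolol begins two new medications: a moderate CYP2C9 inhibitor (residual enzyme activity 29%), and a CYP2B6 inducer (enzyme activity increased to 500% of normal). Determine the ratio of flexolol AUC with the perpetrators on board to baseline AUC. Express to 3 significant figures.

The CYP2C9 pathway (45% of clearance) drops to 0.29× activity: 0.45 × 0.29 = 0.1305.
The CYP2B6 pathway (39% of clearance) rises to 5× activity: 0.39 × 5 = 1.95.
The remaining 16% of clearance is unaffected.
New clearance relative to baseline: 0.1305 + 1.95 + 0.16 = 2.2405.
AUC ∝ 1/CL: fold-change = 1 / 2.2405 = 0.446.

0.446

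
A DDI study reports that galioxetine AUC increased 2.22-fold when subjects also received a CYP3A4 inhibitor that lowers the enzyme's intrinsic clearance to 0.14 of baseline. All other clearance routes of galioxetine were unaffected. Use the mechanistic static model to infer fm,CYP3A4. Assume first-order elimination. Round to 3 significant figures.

0.639

Call the CYP3A4 fraction fm. After the interaction, CL_new/CL_old = fm × 0.14 + (1 − fm).
AUC ratio = 1 / (new CL fraction), so new CL fraction = 1 / 2.22 = 0.4505.
fm × 0.14 + 1 − fm = 0.4505  ⇒  fm × (0.14 − 1) = −0.5495  ⇒  fm = 0.639.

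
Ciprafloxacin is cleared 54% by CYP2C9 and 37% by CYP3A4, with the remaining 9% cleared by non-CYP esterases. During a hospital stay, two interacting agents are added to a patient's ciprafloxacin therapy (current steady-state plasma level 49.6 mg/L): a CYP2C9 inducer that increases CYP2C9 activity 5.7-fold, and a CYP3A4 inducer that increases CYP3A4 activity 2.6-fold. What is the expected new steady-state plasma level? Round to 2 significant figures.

12 mg/L

CYP2C9: 0.54 × 5.7 = 3.078
CYP3A4: 0.37 × 2.6 = 0.962
Other: 0.09 (unchanged)
New clearance relative to baseline: 3.078 + 0.962 + 0.09 = 4.13.
Dividing the baseline by the relative clearance: 49.6 / 4.13 = 12 mg/L.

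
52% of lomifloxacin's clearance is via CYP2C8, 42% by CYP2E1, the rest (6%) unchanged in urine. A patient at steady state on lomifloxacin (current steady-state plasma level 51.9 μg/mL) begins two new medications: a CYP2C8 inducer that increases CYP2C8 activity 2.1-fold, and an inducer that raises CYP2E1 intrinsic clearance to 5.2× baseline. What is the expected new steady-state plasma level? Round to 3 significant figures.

15.6 μg/mL

The CYP2C8 pathway (52% of clearance) is boosted to 2.1× activity: 0.52 × 2.1 = 1.092.
The CYP2E1 pathway (42% of clearance) increases to 5.2× activity: 0.42 × 5.2 = 2.184.
The remaining 6% of clearance is unaffected.
Relative clearance = 1.092 + 2.184 + 0.06 = 3.336.
Steady-state plasma level ∝ 1/CL: new value = 51.9 / 3.336 = 15.6 μg/mL.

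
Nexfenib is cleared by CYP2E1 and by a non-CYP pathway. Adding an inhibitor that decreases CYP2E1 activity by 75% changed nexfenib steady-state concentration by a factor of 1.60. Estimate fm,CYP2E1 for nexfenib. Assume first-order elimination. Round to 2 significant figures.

Let fm be the CYP2E1 fraction. New clearance relative to baseline = fm × 0.25 + (1 − fm).
Steady-state concentration ratio = 1 / (new CL fraction), so new CL fraction = 1 / 1.60 = 0.625.
fm × 0.25 + 1 − fm = 0.625  ⇒  fm × (0.25 − 1) = −0.375  ⇒  fm = 0.50.

0.50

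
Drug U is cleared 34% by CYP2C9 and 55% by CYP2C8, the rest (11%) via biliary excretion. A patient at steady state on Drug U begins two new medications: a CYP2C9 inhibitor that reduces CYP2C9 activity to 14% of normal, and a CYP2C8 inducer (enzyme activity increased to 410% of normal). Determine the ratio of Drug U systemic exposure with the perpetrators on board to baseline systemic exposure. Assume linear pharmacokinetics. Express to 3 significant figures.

0.414

The CYP2C9 pathway (34% of clearance) falls to 0.14× activity: 0.34 × 0.14 = 0.0476.
The CYP2C8 pathway (55% of clearance) increases to 4.1× activity: 0.55 × 4.1 = 2.255.
Non-CYP routes (11%) are unchanged.
CL_new/CL_old = 0.0476 + 2.255 + 0.11 = 2.4126.
Because systemic exposure varies inversely with clearance, the combined effect is 1 / 2.4126 = 0.414.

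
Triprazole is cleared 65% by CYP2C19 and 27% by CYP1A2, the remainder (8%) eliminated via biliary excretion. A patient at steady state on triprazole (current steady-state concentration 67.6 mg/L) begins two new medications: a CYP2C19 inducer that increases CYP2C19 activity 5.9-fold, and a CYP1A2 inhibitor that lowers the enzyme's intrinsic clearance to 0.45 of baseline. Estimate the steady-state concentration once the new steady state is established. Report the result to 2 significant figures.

CYP2C19: 0.65 × 5.9 = 3.835
CYP1A2: 0.27 × 0.45 = 0.1215
Other: 0.08 (unchanged)
CL_new/CL_old = 3.835 + 0.1215 + 0.08 = 4.0365.
Steady-state concentration ∝ 1/CL: new value = 67.6 / 4.0365 = 17 mg/L.

17 mg/L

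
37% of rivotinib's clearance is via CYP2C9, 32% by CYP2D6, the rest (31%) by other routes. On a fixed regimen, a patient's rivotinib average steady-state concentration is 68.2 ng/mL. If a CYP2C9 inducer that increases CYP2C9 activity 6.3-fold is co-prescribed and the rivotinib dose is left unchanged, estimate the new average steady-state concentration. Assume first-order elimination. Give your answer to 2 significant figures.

23 ng/mL

The CYP2C9 pathway (37% of clearance) increases to 6.3× activity: 0.37 × 6.3 = 2.331.
CYP2D6 (32%) and the residual 31% are unaffected.
New clearance relative to baseline: 2.331 + 0.32 + 0.31 = 2.961.
New average steady-state concentration = baseline ÷ relative clearance = 68.2 / 2.961 = 23 ng/mL.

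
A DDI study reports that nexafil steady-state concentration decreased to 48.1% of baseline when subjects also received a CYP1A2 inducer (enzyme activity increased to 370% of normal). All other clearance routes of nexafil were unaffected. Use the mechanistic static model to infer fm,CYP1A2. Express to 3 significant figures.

0.400

CL'/CL = 1 / 0.481 = 2.079
3.7·fm + (1 − fm) = 2.079
fm = (2.079 − 1) / (3.7 − 1) = 0.400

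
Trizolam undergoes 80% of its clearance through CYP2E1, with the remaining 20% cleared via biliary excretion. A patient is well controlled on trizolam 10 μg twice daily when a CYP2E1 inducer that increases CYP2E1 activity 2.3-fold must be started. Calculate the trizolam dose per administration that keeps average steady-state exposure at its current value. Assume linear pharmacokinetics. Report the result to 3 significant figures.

20.4 μg

The CYP2E1 pathway (80% of clearance) rises to 2.3× activity: 0.8 × 2.3 = 1.84.
Non-CYP routes (20%) are unchanged.
New clearance relative to baseline: 1.84 + 0.2 = 2.04.
Exposure is unchanged when dose changes in proportion to clearance. New dose = 10 μg × 2.04 = 20.4 μg.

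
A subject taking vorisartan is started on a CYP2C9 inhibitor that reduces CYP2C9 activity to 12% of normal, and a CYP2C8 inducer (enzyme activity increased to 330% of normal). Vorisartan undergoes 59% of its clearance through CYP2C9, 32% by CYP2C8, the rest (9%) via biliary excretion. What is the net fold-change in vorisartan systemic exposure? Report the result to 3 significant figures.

The CYP2C9 pathway (59% of clearance) is reduced to 0.12× activity: 0.59 × 0.12 = 0.0708.
The CYP2C8 pathway (32% of clearance) rises to 3.3× activity: 0.32 × 3.3 = 1.056.
Non-CYP routes (9%) are unchanged.
New clearance relative to baseline: 0.0708 + 1.056 + 0.09 = 1.2168.
Net systemic exposure ratio = 1 / 1.2168 = 0.822.

0.822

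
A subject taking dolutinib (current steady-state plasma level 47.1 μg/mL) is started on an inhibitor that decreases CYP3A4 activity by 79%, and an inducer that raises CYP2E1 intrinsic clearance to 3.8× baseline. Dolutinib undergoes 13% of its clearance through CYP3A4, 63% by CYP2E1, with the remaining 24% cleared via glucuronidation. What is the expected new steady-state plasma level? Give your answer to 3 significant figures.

The CYP3A4 pathway (13% of clearance) drops to 0.21× activity: 0.13 × 0.21 = 0.0273.
The CYP2E1 pathway (63% of clearance) rises to 3.8× activity: 0.63 × 3.8 = 2.394.
The remaining 24% of clearance is unaffected.
Relative clearance = 0.0273 + 2.394 + 0.24 = 2.6613.
Steady-state plasma level ∝ 1/CL: new value = 47.1 / 2.6613 = 17.7 μg/mL.

17.7 μg/mL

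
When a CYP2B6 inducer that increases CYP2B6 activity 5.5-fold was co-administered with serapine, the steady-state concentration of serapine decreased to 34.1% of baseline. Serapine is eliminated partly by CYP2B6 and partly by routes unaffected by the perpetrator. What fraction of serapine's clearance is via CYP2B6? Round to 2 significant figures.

Let x = fm,CYP2B6. Because steady-state concentration ∝ 1/CL, relative clearance rose to 1/0.341 = 2.933.
Setting x·5.5 + (1 − x) = 2.933 and solving: x = (2.933 − 1)/(5.5 − 1) = 0.43.

0.43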